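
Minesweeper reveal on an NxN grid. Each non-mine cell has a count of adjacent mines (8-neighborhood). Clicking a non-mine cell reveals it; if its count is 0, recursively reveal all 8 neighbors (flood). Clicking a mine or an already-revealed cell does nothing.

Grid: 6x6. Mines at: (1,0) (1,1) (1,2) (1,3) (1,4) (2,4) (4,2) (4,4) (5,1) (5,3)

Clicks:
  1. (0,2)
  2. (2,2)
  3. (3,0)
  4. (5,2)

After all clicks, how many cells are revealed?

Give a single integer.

Click 1 (0,2) count=3: revealed 1 new [(0,2)] -> total=1
Click 2 (2,2) count=3: revealed 1 new [(2,2)] -> total=2
Click 3 (3,0) count=0: revealed 6 new [(2,0) (2,1) (3,0) (3,1) (4,0) (4,1)] -> total=8
Click 4 (5,2) count=3: revealed 1 new [(5,2)] -> total=9

Answer: 9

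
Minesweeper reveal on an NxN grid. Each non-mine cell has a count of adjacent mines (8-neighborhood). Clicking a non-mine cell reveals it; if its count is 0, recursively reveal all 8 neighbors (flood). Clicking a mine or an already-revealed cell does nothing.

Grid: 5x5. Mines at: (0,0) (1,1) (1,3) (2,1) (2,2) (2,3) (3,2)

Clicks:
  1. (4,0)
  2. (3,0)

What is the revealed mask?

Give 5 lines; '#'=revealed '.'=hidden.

Click 1 (4,0) count=0: revealed 4 new [(3,0) (3,1) (4,0) (4,1)] -> total=4
Click 2 (3,0) count=1: revealed 0 new [(none)] -> total=4

Answer: .....
.....
.....
##...
##...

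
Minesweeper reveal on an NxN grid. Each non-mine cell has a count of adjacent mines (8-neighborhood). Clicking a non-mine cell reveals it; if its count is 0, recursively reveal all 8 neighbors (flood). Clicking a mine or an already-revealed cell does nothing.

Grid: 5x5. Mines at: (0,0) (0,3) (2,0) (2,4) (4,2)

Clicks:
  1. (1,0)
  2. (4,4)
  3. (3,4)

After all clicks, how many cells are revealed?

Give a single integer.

Answer: 5

Derivation:
Click 1 (1,0) count=2: revealed 1 new [(1,0)] -> total=1
Click 2 (4,4) count=0: revealed 4 new [(3,3) (3,4) (4,3) (4,4)] -> total=5
Click 3 (3,4) count=1: revealed 0 new [(none)] -> total=5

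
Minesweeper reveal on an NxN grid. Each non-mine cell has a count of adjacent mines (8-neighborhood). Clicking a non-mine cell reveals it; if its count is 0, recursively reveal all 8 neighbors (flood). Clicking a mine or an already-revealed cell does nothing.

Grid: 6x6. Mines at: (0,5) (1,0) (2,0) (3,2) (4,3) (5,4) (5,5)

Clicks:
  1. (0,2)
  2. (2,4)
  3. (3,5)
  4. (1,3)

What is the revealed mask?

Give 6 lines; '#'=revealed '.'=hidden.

Answer: .####.
.#####
.#####
...###
....##
......

Derivation:
Click 1 (0,2) count=0: revealed 19 new [(0,1) (0,2) (0,3) (0,4) (1,1) (1,2) (1,3) (1,4) (1,5) (2,1) (2,2) (2,3) (2,4) (2,5) (3,3) (3,4) (3,5) (4,4) (4,5)] -> total=19
Click 2 (2,4) count=0: revealed 0 new [(none)] -> total=19
Click 3 (3,5) count=0: revealed 0 new [(none)] -> total=19
Click 4 (1,3) count=0: revealed 0 new [(none)] -> total=19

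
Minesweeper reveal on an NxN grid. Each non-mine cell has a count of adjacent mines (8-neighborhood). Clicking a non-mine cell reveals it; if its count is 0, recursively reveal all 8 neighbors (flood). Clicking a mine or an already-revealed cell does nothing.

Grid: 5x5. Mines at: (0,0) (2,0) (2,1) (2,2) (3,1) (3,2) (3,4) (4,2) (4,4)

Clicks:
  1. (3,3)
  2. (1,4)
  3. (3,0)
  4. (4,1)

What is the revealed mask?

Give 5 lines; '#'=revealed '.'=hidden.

Answer: .####
.####
...##
#..#.
.#...

Derivation:
Click 1 (3,3) count=5: revealed 1 new [(3,3)] -> total=1
Click 2 (1,4) count=0: revealed 10 new [(0,1) (0,2) (0,3) (0,4) (1,1) (1,2) (1,3) (1,4) (2,3) (2,4)] -> total=11
Click 3 (3,0) count=3: revealed 1 new [(3,0)] -> total=12
Click 4 (4,1) count=3: revealed 1 new [(4,1)] -> total=13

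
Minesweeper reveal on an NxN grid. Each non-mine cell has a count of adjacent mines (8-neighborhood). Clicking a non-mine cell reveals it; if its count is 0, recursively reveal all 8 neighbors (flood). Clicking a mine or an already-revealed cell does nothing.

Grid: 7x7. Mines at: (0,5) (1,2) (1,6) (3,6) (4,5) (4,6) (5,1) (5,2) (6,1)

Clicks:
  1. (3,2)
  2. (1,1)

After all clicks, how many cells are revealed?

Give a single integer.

Click 1 (3,2) count=0: revealed 24 new [(0,0) (0,1) (1,0) (1,1) (1,3) (1,4) (1,5) (2,0) (2,1) (2,2) (2,3) (2,4) (2,5) (3,0) (3,1) (3,2) (3,3) (3,4) (3,5) (4,0) (4,1) (4,2) (4,3) (4,4)] -> total=24
Click 2 (1,1) count=1: revealed 0 new [(none)] -> total=24

Answer: 24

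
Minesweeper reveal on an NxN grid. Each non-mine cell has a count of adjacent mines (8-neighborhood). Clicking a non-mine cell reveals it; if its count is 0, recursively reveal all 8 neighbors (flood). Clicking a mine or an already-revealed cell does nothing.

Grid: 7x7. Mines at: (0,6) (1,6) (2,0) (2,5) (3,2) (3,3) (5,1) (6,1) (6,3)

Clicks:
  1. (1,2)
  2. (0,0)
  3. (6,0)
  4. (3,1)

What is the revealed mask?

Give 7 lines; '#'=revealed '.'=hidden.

Answer: ######.
######.
.####..
.#.....
.......
.......
#......

Derivation:
Click 1 (1,2) count=0: revealed 16 new [(0,0) (0,1) (0,2) (0,3) (0,4) (0,5) (1,0) (1,1) (1,2) (1,3) (1,4) (1,5) (2,1) (2,2) (2,3) (2,4)] -> total=16
Click 2 (0,0) count=0: revealed 0 new [(none)] -> total=16
Click 3 (6,0) count=2: revealed 1 new [(6,0)] -> total=17
Click 4 (3,1) count=2: revealed 1 new [(3,1)] -> total=18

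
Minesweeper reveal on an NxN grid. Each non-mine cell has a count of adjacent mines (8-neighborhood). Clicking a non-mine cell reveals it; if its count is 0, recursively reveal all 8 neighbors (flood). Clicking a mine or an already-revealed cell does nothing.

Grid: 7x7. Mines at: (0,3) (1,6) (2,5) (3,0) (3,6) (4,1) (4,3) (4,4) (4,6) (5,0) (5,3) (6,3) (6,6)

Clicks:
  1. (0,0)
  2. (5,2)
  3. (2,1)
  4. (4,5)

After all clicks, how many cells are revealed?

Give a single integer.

Answer: 19

Derivation:
Click 1 (0,0) count=0: revealed 17 new [(0,0) (0,1) (0,2) (1,0) (1,1) (1,2) (1,3) (1,4) (2,0) (2,1) (2,2) (2,3) (2,4) (3,1) (3,2) (3,3) (3,4)] -> total=17
Click 2 (5,2) count=4: revealed 1 new [(5,2)] -> total=18
Click 3 (2,1) count=1: revealed 0 new [(none)] -> total=18
Click 4 (4,5) count=3: revealed 1 new [(4,5)] -> total=19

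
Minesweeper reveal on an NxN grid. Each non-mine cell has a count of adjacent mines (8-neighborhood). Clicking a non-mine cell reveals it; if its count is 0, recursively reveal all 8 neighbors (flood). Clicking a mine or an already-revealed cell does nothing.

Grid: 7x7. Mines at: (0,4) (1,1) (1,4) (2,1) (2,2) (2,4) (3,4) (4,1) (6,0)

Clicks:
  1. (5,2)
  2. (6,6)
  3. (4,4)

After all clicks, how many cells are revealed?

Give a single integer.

Answer: 25

Derivation:
Click 1 (5,2) count=1: revealed 1 new [(5,2)] -> total=1
Click 2 (6,6) count=0: revealed 24 new [(0,5) (0,6) (1,5) (1,6) (2,5) (2,6) (3,5) (3,6) (4,2) (4,3) (4,4) (4,5) (4,6) (5,1) (5,3) (5,4) (5,5) (5,6) (6,1) (6,2) (6,3) (6,4) (6,5) (6,6)] -> total=25
Click 3 (4,4) count=1: revealed 0 new [(none)] -> total=25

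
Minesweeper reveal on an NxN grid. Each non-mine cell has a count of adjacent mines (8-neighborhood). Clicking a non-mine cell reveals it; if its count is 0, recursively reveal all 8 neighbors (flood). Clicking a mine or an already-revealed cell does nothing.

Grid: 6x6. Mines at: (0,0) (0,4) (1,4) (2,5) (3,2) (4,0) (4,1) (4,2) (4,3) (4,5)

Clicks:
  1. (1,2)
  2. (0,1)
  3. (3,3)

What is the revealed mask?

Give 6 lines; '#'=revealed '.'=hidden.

Click 1 (1,2) count=0: revealed 9 new [(0,1) (0,2) (0,3) (1,1) (1,2) (1,3) (2,1) (2,2) (2,3)] -> total=9
Click 2 (0,1) count=1: revealed 0 new [(none)] -> total=9
Click 3 (3,3) count=3: revealed 1 new [(3,3)] -> total=10

Answer: .###..
.###..
.###..
...#..
......
......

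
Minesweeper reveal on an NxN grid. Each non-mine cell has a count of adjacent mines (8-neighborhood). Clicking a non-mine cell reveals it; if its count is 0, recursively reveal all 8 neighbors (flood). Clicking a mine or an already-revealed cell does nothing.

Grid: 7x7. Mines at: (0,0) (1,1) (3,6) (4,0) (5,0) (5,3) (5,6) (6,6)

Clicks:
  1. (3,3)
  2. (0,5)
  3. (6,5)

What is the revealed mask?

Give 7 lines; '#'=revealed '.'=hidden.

Click 1 (3,3) count=0: revealed 26 new [(0,2) (0,3) (0,4) (0,5) (0,6) (1,2) (1,3) (1,4) (1,5) (1,6) (2,1) (2,2) (2,3) (2,4) (2,5) (2,6) (3,1) (3,2) (3,3) (3,4) (3,5) (4,1) (4,2) (4,3) (4,4) (4,5)] -> total=26
Click 2 (0,5) count=0: revealed 0 new [(none)] -> total=26
Click 3 (6,5) count=2: revealed 1 new [(6,5)] -> total=27

Answer: ..#####
..#####
.######
.#####.
.#####.
.......
.....#.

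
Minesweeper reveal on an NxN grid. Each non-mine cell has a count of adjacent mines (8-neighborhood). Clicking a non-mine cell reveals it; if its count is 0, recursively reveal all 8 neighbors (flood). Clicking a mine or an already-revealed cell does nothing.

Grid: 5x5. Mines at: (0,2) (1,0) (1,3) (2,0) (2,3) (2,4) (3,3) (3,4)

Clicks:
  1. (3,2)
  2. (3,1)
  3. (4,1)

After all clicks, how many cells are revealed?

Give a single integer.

Click 1 (3,2) count=2: revealed 1 new [(3,2)] -> total=1
Click 2 (3,1) count=1: revealed 1 new [(3,1)] -> total=2
Click 3 (4,1) count=0: revealed 4 new [(3,0) (4,0) (4,1) (4,2)] -> total=6

Answer: 6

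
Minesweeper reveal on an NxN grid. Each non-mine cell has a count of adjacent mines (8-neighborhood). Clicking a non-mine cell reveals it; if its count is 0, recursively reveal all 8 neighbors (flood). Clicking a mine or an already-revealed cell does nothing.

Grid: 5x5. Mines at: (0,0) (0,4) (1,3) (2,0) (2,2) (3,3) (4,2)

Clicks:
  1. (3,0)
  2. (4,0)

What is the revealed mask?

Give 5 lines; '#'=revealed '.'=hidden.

Answer: .....
.....
.....
##...
##...

Derivation:
Click 1 (3,0) count=1: revealed 1 new [(3,0)] -> total=1
Click 2 (4,0) count=0: revealed 3 new [(3,1) (4,0) (4,1)] -> total=4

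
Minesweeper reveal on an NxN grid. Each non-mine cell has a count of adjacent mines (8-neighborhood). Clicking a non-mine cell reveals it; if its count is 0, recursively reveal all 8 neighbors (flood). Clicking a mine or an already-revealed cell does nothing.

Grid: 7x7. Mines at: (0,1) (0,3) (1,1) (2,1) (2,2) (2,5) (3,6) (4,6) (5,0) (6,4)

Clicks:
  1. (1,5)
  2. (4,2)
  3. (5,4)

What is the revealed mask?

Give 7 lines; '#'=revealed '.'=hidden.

Click 1 (1,5) count=1: revealed 1 new [(1,5)] -> total=1
Click 2 (4,2) count=0: revealed 18 new [(3,1) (3,2) (3,3) (3,4) (3,5) (4,1) (4,2) (4,3) (4,4) (4,5) (5,1) (5,2) (5,3) (5,4) (5,5) (6,1) (6,2) (6,3)] -> total=19
Click 3 (5,4) count=1: revealed 0 new [(none)] -> total=19

Answer: .......
.....#.
.......
.#####.
.#####.
.#####.
.###...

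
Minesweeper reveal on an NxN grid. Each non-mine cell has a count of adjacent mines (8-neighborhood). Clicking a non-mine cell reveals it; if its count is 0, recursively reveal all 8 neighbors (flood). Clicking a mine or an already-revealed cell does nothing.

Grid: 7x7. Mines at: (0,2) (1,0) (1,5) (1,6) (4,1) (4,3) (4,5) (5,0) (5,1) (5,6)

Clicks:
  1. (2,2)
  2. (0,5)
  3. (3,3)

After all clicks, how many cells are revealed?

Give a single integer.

Click 1 (2,2) count=0: revealed 12 new [(1,1) (1,2) (1,3) (1,4) (2,1) (2,2) (2,3) (2,4) (3,1) (3,2) (3,3) (3,4)] -> total=12
Click 2 (0,5) count=2: revealed 1 new [(0,5)] -> total=13
Click 3 (3,3) count=1: revealed 0 new [(none)] -> total=13

Answer: 13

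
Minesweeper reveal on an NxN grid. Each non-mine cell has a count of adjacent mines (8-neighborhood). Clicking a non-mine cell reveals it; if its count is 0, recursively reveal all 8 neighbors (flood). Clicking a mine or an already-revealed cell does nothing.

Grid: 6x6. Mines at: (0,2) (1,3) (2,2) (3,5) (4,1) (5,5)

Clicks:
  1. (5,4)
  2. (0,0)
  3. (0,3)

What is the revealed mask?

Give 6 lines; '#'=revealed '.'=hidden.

Click 1 (5,4) count=1: revealed 1 new [(5,4)] -> total=1
Click 2 (0,0) count=0: revealed 8 new [(0,0) (0,1) (1,0) (1,1) (2,0) (2,1) (3,0) (3,1)] -> total=9
Click 3 (0,3) count=2: revealed 1 new [(0,3)] -> total=10

Answer: ##.#..
##....
##....
##....
......
....#.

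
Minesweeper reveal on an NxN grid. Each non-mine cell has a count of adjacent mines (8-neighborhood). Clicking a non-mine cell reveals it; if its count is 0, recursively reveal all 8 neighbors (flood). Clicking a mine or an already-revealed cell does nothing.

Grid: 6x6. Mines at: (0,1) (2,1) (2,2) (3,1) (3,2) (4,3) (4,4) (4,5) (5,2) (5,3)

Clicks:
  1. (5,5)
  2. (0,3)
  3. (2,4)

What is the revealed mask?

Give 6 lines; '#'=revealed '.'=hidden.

Click 1 (5,5) count=2: revealed 1 new [(5,5)] -> total=1
Click 2 (0,3) count=0: revealed 14 new [(0,2) (0,3) (0,4) (0,5) (1,2) (1,3) (1,4) (1,5) (2,3) (2,4) (2,5) (3,3) (3,4) (3,5)] -> total=15
Click 3 (2,4) count=0: revealed 0 new [(none)] -> total=15

Answer: ..####
..####
...###
...###
......
.....#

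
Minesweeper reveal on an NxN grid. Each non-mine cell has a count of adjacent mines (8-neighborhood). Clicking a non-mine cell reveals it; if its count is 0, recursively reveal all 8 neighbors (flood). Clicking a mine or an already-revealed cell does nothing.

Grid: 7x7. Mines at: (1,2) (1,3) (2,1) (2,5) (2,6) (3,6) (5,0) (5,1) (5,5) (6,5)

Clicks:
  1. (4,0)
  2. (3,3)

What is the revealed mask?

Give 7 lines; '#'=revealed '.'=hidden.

Click 1 (4,0) count=2: revealed 1 new [(4,0)] -> total=1
Click 2 (3,3) count=0: revealed 15 new [(2,2) (2,3) (2,4) (3,2) (3,3) (3,4) (4,2) (4,3) (4,4) (5,2) (5,3) (5,4) (6,2) (6,3) (6,4)] -> total=16

Answer: .......
.......
..###..
..###..
#.###..
..###..
..###..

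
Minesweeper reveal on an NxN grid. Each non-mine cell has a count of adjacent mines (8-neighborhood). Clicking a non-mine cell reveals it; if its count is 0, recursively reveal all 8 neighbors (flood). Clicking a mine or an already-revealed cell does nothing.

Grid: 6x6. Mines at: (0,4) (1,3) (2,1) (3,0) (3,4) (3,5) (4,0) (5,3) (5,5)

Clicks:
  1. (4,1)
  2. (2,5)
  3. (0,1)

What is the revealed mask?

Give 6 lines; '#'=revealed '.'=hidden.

Click 1 (4,1) count=2: revealed 1 new [(4,1)] -> total=1
Click 2 (2,5) count=2: revealed 1 new [(2,5)] -> total=2
Click 3 (0,1) count=0: revealed 6 new [(0,0) (0,1) (0,2) (1,0) (1,1) (1,2)] -> total=8

Answer: ###...
###...
.....#
......
.#....
......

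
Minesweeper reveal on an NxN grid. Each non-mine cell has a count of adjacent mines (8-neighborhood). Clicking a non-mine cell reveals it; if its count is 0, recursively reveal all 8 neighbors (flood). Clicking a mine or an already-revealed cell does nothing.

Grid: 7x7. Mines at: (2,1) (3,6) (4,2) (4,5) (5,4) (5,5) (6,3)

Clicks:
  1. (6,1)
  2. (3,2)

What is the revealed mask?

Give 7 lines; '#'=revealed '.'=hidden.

Answer: .......
.......
.......
###....
##.....
###....
###....

Derivation:
Click 1 (6,1) count=0: revealed 10 new [(3,0) (3,1) (4,0) (4,1) (5,0) (5,1) (5,2) (6,0) (6,1) (6,2)] -> total=10
Click 2 (3,2) count=2: revealed 1 new [(3,2)] -> total=11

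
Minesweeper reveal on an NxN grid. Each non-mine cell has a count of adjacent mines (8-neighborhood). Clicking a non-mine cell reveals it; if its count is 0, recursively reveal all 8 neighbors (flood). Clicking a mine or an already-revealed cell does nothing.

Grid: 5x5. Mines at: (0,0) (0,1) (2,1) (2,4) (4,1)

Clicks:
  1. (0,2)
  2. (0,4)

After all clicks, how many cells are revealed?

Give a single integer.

Answer: 6

Derivation:
Click 1 (0,2) count=1: revealed 1 new [(0,2)] -> total=1
Click 2 (0,4) count=0: revealed 5 new [(0,3) (0,4) (1,2) (1,3) (1,4)] -> total=6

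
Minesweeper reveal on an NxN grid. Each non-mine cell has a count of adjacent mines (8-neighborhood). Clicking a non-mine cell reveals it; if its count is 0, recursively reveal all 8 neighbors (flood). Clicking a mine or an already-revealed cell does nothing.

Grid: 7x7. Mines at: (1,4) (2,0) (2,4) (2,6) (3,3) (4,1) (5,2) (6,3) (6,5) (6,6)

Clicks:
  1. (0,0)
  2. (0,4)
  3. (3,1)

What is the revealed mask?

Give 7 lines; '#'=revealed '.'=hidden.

Click 1 (0,0) count=0: revealed 11 new [(0,0) (0,1) (0,2) (0,3) (1,0) (1,1) (1,2) (1,3) (2,1) (2,2) (2,3)] -> total=11
Click 2 (0,4) count=1: revealed 1 new [(0,4)] -> total=12
Click 3 (3,1) count=2: revealed 1 new [(3,1)] -> total=13

Answer: #####..
####...
.###...
.#.....
.......
.......
.......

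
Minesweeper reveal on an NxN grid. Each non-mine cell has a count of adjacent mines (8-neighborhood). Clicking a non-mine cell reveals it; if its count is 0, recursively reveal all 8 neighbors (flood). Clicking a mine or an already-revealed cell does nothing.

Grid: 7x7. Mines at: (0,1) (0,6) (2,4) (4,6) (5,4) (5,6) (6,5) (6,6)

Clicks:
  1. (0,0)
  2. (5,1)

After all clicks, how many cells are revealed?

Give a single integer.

Click 1 (0,0) count=1: revealed 1 new [(0,0)] -> total=1
Click 2 (5,1) count=0: revealed 24 new [(1,0) (1,1) (1,2) (1,3) (2,0) (2,1) (2,2) (2,3) (3,0) (3,1) (3,2) (3,3) (4,0) (4,1) (4,2) (4,3) (5,0) (5,1) (5,2) (5,3) (6,0) (6,1) (6,2) (6,3)] -> total=25

Answer: 25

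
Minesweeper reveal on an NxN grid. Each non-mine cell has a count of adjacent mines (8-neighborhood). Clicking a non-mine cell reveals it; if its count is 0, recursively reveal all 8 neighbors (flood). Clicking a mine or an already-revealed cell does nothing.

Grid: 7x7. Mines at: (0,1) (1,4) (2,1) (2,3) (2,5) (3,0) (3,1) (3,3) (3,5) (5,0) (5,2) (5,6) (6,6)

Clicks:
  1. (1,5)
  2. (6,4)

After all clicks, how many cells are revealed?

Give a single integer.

Click 1 (1,5) count=2: revealed 1 new [(1,5)] -> total=1
Click 2 (6,4) count=0: revealed 9 new [(4,3) (4,4) (4,5) (5,3) (5,4) (5,5) (6,3) (6,4) (6,5)] -> total=10

Answer: 10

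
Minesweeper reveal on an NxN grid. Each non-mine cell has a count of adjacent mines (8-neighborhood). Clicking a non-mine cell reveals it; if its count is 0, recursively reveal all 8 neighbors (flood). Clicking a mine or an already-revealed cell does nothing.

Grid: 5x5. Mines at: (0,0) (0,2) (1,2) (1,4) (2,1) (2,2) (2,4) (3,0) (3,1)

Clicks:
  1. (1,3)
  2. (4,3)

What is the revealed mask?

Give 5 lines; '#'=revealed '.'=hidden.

Click 1 (1,3) count=5: revealed 1 new [(1,3)] -> total=1
Click 2 (4,3) count=0: revealed 6 new [(3,2) (3,3) (3,4) (4,2) (4,3) (4,4)] -> total=7

Answer: .....
...#.
.....
..###
..###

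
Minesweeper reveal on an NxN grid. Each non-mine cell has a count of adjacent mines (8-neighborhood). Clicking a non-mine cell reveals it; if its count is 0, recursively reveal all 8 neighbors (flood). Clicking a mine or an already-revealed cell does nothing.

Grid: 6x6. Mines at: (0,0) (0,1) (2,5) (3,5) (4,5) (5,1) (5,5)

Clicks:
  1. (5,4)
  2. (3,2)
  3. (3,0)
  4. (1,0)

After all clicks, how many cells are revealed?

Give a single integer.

Answer: 28

Derivation:
Click 1 (5,4) count=2: revealed 1 new [(5,4)] -> total=1
Click 2 (3,2) count=0: revealed 27 new [(0,2) (0,3) (0,4) (0,5) (1,0) (1,1) (1,2) (1,3) (1,4) (1,5) (2,0) (2,1) (2,2) (2,3) (2,4) (3,0) (3,1) (3,2) (3,3) (3,4) (4,0) (4,1) (4,2) (4,3) (4,4) (5,2) (5,3)] -> total=28
Click 3 (3,0) count=0: revealed 0 new [(none)] -> total=28
Click 4 (1,0) count=2: revealed 0 new [(none)] -> total=28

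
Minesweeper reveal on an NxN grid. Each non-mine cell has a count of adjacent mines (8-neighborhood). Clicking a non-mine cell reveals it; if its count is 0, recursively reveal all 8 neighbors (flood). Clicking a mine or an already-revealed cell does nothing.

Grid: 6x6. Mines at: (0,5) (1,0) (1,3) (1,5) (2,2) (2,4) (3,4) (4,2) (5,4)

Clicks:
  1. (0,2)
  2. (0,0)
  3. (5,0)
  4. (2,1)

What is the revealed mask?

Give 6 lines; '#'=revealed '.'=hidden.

Answer: #.#...
......
##....
##....
##....
##....

Derivation:
Click 1 (0,2) count=1: revealed 1 new [(0,2)] -> total=1
Click 2 (0,0) count=1: revealed 1 new [(0,0)] -> total=2
Click 3 (5,0) count=0: revealed 8 new [(2,0) (2,1) (3,0) (3,1) (4,0) (4,1) (5,0) (5,1)] -> total=10
Click 4 (2,1) count=2: revealed 0 new [(none)] -> total=10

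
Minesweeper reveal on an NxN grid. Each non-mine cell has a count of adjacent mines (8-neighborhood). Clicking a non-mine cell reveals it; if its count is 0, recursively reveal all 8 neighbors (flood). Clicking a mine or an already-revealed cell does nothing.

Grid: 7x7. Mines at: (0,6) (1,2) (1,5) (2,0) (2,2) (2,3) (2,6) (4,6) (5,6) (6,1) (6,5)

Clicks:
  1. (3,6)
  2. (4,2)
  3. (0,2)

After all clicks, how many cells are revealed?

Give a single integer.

Answer: 23

Derivation:
Click 1 (3,6) count=2: revealed 1 new [(3,6)] -> total=1
Click 2 (4,2) count=0: revealed 21 new [(3,0) (3,1) (3,2) (3,3) (3,4) (3,5) (4,0) (4,1) (4,2) (4,3) (4,4) (4,5) (5,0) (5,1) (5,2) (5,3) (5,4) (5,5) (6,2) (6,3) (6,4)] -> total=22
Click 3 (0,2) count=1: revealed 1 new [(0,2)] -> total=23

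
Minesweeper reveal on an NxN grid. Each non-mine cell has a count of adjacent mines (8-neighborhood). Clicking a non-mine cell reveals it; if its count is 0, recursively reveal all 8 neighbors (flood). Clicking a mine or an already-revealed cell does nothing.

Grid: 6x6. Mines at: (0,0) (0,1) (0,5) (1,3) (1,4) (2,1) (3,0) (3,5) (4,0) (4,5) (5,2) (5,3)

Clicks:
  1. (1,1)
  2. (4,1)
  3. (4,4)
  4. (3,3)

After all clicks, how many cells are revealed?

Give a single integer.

Answer: 11

Derivation:
Click 1 (1,1) count=3: revealed 1 new [(1,1)] -> total=1
Click 2 (4,1) count=3: revealed 1 new [(4,1)] -> total=2
Click 3 (4,4) count=3: revealed 1 new [(4,4)] -> total=3
Click 4 (3,3) count=0: revealed 8 new [(2,2) (2,3) (2,4) (3,2) (3,3) (3,4) (4,2) (4,3)] -> total=11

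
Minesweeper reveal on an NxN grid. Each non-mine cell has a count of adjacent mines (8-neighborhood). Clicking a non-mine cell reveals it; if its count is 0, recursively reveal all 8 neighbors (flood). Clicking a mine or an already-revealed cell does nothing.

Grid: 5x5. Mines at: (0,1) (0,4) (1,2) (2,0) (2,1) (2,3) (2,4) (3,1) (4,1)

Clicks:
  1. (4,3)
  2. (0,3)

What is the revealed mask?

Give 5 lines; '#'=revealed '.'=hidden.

Answer: ...#.
.....
.....
..###
..###

Derivation:
Click 1 (4,3) count=0: revealed 6 new [(3,2) (3,3) (3,4) (4,2) (4,3) (4,4)] -> total=6
Click 2 (0,3) count=2: revealed 1 new [(0,3)] -> total=7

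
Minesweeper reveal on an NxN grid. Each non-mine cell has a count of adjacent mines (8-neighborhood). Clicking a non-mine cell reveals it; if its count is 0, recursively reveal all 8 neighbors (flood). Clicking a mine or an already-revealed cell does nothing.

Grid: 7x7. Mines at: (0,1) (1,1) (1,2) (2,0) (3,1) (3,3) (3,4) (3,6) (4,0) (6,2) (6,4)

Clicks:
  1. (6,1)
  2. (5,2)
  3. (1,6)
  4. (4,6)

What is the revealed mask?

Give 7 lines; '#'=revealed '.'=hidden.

Answer: ...####
...####
...####
.......
......#
..#....
.#.....

Derivation:
Click 1 (6,1) count=1: revealed 1 new [(6,1)] -> total=1
Click 2 (5,2) count=1: revealed 1 new [(5,2)] -> total=2
Click 3 (1,6) count=0: revealed 12 new [(0,3) (0,4) (0,5) (0,6) (1,3) (1,4) (1,5) (1,6) (2,3) (2,4) (2,5) (2,6)] -> total=14
Click 4 (4,6) count=1: revealed 1 new [(4,6)] -> total=15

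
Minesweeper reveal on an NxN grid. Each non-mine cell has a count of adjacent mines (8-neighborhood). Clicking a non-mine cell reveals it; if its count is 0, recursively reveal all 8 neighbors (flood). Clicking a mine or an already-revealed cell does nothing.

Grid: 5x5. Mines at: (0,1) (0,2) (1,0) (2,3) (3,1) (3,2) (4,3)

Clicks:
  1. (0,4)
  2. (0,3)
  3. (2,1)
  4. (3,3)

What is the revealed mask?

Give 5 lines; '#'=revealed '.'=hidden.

Answer: ...##
...##
.#...
...#.
.....

Derivation:
Click 1 (0,4) count=0: revealed 4 new [(0,3) (0,4) (1,3) (1,4)] -> total=4
Click 2 (0,3) count=1: revealed 0 new [(none)] -> total=4
Click 3 (2,1) count=3: revealed 1 new [(2,1)] -> total=5
Click 4 (3,3) count=3: revealed 1 new [(3,3)] -> total=6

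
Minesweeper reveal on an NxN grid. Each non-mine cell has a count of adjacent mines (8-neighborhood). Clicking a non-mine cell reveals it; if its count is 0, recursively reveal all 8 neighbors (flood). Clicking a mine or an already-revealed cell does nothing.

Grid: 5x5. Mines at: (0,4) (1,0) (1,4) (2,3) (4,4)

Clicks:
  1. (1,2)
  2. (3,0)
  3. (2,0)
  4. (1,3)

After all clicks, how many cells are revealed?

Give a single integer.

Click 1 (1,2) count=1: revealed 1 new [(1,2)] -> total=1
Click 2 (3,0) count=0: revealed 11 new [(2,0) (2,1) (2,2) (3,0) (3,1) (3,2) (3,3) (4,0) (4,1) (4,2) (4,3)] -> total=12
Click 3 (2,0) count=1: revealed 0 new [(none)] -> total=12
Click 4 (1,3) count=3: revealed 1 new [(1,3)] -> total=13

Answer: 13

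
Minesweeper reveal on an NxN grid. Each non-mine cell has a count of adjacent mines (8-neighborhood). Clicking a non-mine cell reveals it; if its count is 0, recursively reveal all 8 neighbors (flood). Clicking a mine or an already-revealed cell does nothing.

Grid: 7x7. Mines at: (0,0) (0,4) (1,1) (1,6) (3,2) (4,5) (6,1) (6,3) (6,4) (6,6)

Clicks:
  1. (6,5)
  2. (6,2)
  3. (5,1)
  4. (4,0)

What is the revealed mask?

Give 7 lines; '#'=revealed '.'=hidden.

Answer: .......
.......
##.....
##.....
##.....
##.....
..#..#.

Derivation:
Click 1 (6,5) count=2: revealed 1 new [(6,5)] -> total=1
Click 2 (6,2) count=2: revealed 1 new [(6,2)] -> total=2
Click 3 (5,1) count=1: revealed 1 new [(5,1)] -> total=3
Click 4 (4,0) count=0: revealed 7 new [(2,0) (2,1) (3,0) (3,1) (4,0) (4,1) (5,0)] -> total=10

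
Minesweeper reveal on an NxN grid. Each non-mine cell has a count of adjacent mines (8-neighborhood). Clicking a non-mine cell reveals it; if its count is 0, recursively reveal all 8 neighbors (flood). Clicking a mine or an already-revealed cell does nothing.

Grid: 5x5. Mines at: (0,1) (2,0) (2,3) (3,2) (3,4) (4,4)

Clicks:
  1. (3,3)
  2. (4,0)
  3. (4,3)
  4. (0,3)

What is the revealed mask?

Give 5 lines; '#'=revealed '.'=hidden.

Answer: ..###
..###
.....
##.#.
##.#.

Derivation:
Click 1 (3,3) count=4: revealed 1 new [(3,3)] -> total=1
Click 2 (4,0) count=0: revealed 4 new [(3,0) (3,1) (4,0) (4,1)] -> total=5
Click 3 (4,3) count=3: revealed 1 new [(4,3)] -> total=6
Click 4 (0,3) count=0: revealed 6 new [(0,2) (0,3) (0,4) (1,2) (1,3) (1,4)] -> total=12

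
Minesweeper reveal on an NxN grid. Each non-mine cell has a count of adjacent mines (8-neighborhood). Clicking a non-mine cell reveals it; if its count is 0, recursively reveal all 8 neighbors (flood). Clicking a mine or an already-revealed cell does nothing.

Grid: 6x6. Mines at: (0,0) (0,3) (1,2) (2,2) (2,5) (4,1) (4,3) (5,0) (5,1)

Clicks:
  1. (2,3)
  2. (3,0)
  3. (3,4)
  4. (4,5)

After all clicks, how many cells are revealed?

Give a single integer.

Click 1 (2,3) count=2: revealed 1 new [(2,3)] -> total=1
Click 2 (3,0) count=1: revealed 1 new [(3,0)] -> total=2
Click 3 (3,4) count=2: revealed 1 new [(3,4)] -> total=3
Click 4 (4,5) count=0: revealed 5 new [(3,5) (4,4) (4,5) (5,4) (5,5)] -> total=8

Answer: 8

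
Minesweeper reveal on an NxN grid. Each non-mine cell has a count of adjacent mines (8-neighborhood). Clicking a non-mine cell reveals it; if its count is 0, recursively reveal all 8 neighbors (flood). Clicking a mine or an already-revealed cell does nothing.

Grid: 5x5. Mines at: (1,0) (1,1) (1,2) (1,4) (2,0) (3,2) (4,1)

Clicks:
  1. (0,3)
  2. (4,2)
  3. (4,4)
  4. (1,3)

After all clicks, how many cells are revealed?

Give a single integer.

Click 1 (0,3) count=2: revealed 1 new [(0,3)] -> total=1
Click 2 (4,2) count=2: revealed 1 new [(4,2)] -> total=2
Click 3 (4,4) count=0: revealed 6 new [(2,3) (2,4) (3,3) (3,4) (4,3) (4,4)] -> total=8
Click 4 (1,3) count=2: revealed 1 new [(1,3)] -> total=9

Answer: 9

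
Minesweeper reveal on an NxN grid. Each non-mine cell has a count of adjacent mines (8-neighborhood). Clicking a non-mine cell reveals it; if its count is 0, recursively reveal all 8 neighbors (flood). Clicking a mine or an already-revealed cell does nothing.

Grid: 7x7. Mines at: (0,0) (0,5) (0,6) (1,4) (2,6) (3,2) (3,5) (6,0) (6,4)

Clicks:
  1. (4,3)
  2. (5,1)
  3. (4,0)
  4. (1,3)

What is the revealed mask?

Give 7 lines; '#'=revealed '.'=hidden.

Click 1 (4,3) count=1: revealed 1 new [(4,3)] -> total=1
Click 2 (5,1) count=1: revealed 1 new [(5,1)] -> total=2
Click 3 (4,0) count=0: revealed 9 new [(1,0) (1,1) (2,0) (2,1) (3,0) (3,1) (4,0) (4,1) (5,0)] -> total=11
Click 4 (1,3) count=1: revealed 1 new [(1,3)] -> total=12

Answer: .......
##.#...
##.....
##.....
##.#...
##.....
.......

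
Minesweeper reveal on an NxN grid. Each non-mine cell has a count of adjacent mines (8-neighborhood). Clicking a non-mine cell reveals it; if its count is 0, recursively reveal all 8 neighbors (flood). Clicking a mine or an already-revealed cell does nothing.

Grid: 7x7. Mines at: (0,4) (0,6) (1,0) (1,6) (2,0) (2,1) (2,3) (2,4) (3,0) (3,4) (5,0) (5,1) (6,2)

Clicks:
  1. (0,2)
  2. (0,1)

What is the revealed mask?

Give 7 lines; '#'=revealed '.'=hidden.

Answer: .###...
.###...
.......
.......
.......
.......
.......

Derivation:
Click 1 (0,2) count=0: revealed 6 new [(0,1) (0,2) (0,3) (1,1) (1,2) (1,3)] -> total=6
Click 2 (0,1) count=1: revealed 0 new [(none)] -> total=6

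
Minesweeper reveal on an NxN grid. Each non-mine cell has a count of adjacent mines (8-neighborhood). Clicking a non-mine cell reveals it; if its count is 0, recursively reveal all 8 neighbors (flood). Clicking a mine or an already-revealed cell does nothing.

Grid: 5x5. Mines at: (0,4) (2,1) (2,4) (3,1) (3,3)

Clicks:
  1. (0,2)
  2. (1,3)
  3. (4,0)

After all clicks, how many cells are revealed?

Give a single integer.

Click 1 (0,2) count=0: revealed 8 new [(0,0) (0,1) (0,2) (0,3) (1,0) (1,1) (1,2) (1,3)] -> total=8
Click 2 (1,3) count=2: revealed 0 new [(none)] -> total=8
Click 3 (4,0) count=1: revealed 1 new [(4,0)] -> total=9

Answer: 9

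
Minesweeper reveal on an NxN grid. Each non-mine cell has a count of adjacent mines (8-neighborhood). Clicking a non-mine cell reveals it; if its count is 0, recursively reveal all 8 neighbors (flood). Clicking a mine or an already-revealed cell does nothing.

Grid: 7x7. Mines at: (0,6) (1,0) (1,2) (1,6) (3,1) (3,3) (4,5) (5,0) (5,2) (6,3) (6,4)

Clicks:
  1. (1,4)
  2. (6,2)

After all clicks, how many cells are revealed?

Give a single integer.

Answer: 10

Derivation:
Click 1 (1,4) count=0: revealed 9 new [(0,3) (0,4) (0,5) (1,3) (1,4) (1,5) (2,3) (2,4) (2,5)] -> total=9
Click 2 (6,2) count=2: revealed 1 new [(6,2)] -> total=10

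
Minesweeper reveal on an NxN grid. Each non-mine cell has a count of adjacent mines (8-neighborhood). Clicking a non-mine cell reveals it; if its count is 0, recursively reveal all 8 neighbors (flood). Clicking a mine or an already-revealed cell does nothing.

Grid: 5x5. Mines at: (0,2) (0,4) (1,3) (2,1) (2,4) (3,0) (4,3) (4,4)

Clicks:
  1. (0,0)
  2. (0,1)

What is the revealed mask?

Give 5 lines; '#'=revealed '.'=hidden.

Click 1 (0,0) count=0: revealed 4 new [(0,0) (0,1) (1,0) (1,1)] -> total=4
Click 2 (0,1) count=1: revealed 0 new [(none)] -> total=4

Answer: ##...
##...
.....
.....
.....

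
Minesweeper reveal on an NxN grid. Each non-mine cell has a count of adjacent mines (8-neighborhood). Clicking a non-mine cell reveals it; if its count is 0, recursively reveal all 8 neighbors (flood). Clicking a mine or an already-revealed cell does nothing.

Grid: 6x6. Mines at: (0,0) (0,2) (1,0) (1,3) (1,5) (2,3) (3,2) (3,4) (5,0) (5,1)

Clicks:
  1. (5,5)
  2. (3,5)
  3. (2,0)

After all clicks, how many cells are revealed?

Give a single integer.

Click 1 (5,5) count=0: revealed 8 new [(4,2) (4,3) (4,4) (4,5) (5,2) (5,3) (5,4) (5,5)] -> total=8
Click 2 (3,5) count=1: revealed 1 new [(3,5)] -> total=9
Click 3 (2,0) count=1: revealed 1 new [(2,0)] -> total=10

Answer: 10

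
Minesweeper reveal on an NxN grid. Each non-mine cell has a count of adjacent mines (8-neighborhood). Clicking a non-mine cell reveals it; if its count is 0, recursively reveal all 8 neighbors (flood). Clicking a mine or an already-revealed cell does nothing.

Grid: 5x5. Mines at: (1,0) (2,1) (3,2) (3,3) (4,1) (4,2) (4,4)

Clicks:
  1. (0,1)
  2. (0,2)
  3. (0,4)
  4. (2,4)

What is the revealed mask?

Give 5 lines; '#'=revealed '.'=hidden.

Click 1 (0,1) count=1: revealed 1 new [(0,1)] -> total=1
Click 2 (0,2) count=0: revealed 10 new [(0,2) (0,3) (0,4) (1,1) (1,2) (1,3) (1,4) (2,2) (2,3) (2,4)] -> total=11
Click 3 (0,4) count=0: revealed 0 new [(none)] -> total=11
Click 4 (2,4) count=1: revealed 0 new [(none)] -> total=11

Answer: .####
.####
..###
.....
.....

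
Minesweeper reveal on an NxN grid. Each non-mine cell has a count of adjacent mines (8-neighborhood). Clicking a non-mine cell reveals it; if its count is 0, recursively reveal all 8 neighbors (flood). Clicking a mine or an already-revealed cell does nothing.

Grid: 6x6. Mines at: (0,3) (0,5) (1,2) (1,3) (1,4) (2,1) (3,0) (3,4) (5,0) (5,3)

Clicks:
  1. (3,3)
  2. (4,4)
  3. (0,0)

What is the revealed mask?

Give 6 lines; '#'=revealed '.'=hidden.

Answer: ##....
##....
......
...#..
....#.
......

Derivation:
Click 1 (3,3) count=1: revealed 1 new [(3,3)] -> total=1
Click 2 (4,4) count=2: revealed 1 new [(4,4)] -> total=2
Click 3 (0,0) count=0: revealed 4 new [(0,0) (0,1) (1,0) (1,1)] -> total=6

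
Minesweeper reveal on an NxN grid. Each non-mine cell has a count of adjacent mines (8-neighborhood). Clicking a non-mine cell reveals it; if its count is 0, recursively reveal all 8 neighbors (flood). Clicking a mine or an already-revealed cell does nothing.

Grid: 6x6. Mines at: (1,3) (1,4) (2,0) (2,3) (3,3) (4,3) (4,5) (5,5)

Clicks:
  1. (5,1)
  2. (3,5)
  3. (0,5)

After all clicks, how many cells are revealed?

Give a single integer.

Answer: 11

Derivation:
Click 1 (5,1) count=0: revealed 9 new [(3,0) (3,1) (3,2) (4,0) (4,1) (4,2) (5,0) (5,1) (5,2)] -> total=9
Click 2 (3,5) count=1: revealed 1 new [(3,5)] -> total=10
Click 3 (0,5) count=1: revealed 1 new [(0,5)] -> total=11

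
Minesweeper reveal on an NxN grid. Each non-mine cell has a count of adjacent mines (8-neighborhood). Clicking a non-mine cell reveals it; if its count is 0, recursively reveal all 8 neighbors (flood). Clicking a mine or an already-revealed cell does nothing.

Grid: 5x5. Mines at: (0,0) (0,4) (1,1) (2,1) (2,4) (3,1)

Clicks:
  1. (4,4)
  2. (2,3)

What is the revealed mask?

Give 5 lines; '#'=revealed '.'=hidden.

Click 1 (4,4) count=0: revealed 6 new [(3,2) (3,3) (3,4) (4,2) (4,3) (4,4)] -> total=6
Click 2 (2,3) count=1: revealed 1 new [(2,3)] -> total=7

Answer: .....
.....
...#.
..###
..###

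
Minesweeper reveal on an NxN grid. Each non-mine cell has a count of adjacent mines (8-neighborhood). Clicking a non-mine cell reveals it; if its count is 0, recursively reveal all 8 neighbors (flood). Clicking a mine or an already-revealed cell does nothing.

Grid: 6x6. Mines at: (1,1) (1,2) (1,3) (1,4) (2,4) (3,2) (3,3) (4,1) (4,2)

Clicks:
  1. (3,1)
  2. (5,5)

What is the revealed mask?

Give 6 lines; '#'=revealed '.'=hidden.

Answer: ......
......
......
.#..##
...###
...###

Derivation:
Click 1 (3,1) count=3: revealed 1 new [(3,1)] -> total=1
Click 2 (5,5) count=0: revealed 8 new [(3,4) (3,5) (4,3) (4,4) (4,5) (5,3) (5,4) (5,5)] -> total=9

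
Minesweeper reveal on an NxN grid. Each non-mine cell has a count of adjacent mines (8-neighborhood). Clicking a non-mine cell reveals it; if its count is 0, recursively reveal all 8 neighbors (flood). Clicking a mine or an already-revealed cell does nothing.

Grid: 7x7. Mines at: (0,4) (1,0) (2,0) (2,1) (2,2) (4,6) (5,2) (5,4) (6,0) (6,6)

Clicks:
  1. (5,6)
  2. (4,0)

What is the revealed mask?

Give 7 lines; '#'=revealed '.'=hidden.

Click 1 (5,6) count=2: revealed 1 new [(5,6)] -> total=1
Click 2 (4,0) count=0: revealed 6 new [(3,0) (3,1) (4,0) (4,1) (5,0) (5,1)] -> total=7

Answer: .......
.......
.......
##.....
##.....
##....#
.......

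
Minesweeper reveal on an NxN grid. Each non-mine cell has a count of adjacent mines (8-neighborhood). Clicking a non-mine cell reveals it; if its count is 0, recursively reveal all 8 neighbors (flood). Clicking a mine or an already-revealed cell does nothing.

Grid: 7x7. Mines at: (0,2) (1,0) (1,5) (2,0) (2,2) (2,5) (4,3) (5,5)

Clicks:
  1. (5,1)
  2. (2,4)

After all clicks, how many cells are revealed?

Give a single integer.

Answer: 17

Derivation:
Click 1 (5,1) count=0: revealed 16 new [(3,0) (3,1) (3,2) (4,0) (4,1) (4,2) (5,0) (5,1) (5,2) (5,3) (5,4) (6,0) (6,1) (6,2) (6,3) (6,4)] -> total=16
Click 2 (2,4) count=2: revealed 1 new [(2,4)] -> total=17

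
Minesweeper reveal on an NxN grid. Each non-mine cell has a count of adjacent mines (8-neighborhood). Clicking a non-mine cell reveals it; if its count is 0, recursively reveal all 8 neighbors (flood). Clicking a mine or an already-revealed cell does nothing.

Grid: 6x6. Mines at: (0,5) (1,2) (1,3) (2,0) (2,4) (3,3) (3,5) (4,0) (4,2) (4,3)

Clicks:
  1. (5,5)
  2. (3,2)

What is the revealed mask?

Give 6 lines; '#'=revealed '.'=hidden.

Click 1 (5,5) count=0: revealed 4 new [(4,4) (4,5) (5,4) (5,5)] -> total=4
Click 2 (3,2) count=3: revealed 1 new [(3,2)] -> total=5

Answer: ......
......
......
..#...
....##
....##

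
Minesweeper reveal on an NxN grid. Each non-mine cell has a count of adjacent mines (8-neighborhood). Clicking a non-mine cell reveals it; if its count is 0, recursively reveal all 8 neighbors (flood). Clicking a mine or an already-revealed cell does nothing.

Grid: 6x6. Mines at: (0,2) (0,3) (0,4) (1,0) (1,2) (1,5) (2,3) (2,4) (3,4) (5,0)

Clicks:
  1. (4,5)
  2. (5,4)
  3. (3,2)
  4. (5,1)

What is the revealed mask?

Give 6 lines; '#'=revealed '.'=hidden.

Answer: ......
......
###...
####..
######
.#####

Derivation:
Click 1 (4,5) count=1: revealed 1 new [(4,5)] -> total=1
Click 2 (5,4) count=0: revealed 17 new [(2,0) (2,1) (2,2) (3,0) (3,1) (3,2) (3,3) (4,0) (4,1) (4,2) (4,3) (4,4) (5,1) (5,2) (5,3) (5,4) (5,5)] -> total=18
Click 3 (3,2) count=1: revealed 0 new [(none)] -> total=18
Click 4 (5,1) count=1: revealed 0 new [(none)] -> total=18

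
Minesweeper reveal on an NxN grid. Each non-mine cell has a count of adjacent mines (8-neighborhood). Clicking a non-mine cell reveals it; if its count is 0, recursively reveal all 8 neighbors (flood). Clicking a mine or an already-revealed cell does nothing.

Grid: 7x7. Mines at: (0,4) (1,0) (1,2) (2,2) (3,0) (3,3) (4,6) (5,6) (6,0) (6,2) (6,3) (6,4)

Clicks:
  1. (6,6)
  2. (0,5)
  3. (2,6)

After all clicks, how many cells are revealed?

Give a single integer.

Answer: 12

Derivation:
Click 1 (6,6) count=1: revealed 1 new [(6,6)] -> total=1
Click 2 (0,5) count=1: revealed 1 new [(0,5)] -> total=2
Click 3 (2,6) count=0: revealed 10 new [(0,6) (1,4) (1,5) (1,6) (2,4) (2,5) (2,6) (3,4) (3,5) (3,6)] -> total=12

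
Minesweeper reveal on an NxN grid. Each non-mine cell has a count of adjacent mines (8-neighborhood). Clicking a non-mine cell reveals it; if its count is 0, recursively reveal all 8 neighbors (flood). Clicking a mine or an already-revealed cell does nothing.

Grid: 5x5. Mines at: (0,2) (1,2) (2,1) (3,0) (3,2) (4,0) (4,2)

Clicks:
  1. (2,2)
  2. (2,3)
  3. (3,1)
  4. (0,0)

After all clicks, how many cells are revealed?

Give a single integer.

Answer: 7

Derivation:
Click 1 (2,2) count=3: revealed 1 new [(2,2)] -> total=1
Click 2 (2,3) count=2: revealed 1 new [(2,3)] -> total=2
Click 3 (3,1) count=5: revealed 1 new [(3,1)] -> total=3
Click 4 (0,0) count=0: revealed 4 new [(0,0) (0,1) (1,0) (1,1)] -> total=7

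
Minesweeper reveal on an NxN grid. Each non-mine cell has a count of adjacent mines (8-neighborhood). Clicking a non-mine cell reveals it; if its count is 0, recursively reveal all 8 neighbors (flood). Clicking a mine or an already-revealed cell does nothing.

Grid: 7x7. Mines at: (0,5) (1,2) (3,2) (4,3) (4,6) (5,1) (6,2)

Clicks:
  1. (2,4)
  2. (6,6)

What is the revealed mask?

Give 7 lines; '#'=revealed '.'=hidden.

Answer: .......
...####
...####
...####
.......
...####
...####

Derivation:
Click 1 (2,4) count=0: revealed 12 new [(1,3) (1,4) (1,5) (1,6) (2,3) (2,4) (2,5) (2,6) (3,3) (3,4) (3,5) (3,6)] -> total=12
Click 2 (6,6) count=0: revealed 8 new [(5,3) (5,4) (5,5) (5,6) (6,3) (6,4) (6,5) (6,6)] -> total=20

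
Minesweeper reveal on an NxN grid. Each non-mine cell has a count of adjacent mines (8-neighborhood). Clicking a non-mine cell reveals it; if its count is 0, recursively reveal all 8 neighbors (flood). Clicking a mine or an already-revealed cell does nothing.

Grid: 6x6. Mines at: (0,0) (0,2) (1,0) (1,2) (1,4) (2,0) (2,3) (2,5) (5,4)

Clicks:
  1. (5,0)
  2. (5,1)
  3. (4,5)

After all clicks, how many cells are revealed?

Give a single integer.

Answer: 13

Derivation:
Click 1 (5,0) count=0: revealed 12 new [(3,0) (3,1) (3,2) (3,3) (4,0) (4,1) (4,2) (4,3) (5,0) (5,1) (5,2) (5,3)] -> total=12
Click 2 (5,1) count=0: revealed 0 new [(none)] -> total=12
Click 3 (4,5) count=1: revealed 1 new [(4,5)] -> total=13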